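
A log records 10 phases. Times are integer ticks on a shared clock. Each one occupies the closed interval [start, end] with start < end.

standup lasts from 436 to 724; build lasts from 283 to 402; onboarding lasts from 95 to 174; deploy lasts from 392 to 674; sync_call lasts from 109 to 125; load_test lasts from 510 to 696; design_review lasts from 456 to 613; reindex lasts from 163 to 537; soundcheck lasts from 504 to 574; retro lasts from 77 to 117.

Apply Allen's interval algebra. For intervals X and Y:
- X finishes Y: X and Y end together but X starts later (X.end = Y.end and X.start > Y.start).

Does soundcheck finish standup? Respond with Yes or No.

No

soundcheck = [504, 574], standup = [436, 724].
Actual relation of soundcheck to standup: during.
Asked whether 'finishes' holds → No.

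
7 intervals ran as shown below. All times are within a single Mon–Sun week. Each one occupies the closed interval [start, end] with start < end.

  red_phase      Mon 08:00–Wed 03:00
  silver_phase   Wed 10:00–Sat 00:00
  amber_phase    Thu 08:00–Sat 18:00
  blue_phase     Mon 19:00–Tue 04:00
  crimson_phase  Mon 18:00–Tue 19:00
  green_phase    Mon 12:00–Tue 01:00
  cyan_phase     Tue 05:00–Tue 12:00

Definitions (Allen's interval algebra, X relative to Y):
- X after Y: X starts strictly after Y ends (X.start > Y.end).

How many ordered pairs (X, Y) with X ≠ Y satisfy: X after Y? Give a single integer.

Checking all 42 ordered pairs for relation 'after'; matching pairs in alphabetical order:
(amber_phase, blue_phase): amber_phase after blue_phase ✓
(amber_phase, crimson_phase): amber_phase after crimson_phase ✓
(amber_phase, cyan_phase): amber_phase after cyan_phase ✓
(amber_phase, green_phase): amber_phase after green_phase ✓
(amber_phase, red_phase): amber_phase after red_phase ✓
(cyan_phase, blue_phase): cyan_phase after blue_phase ✓
(cyan_phase, green_phase): cyan_phase after green_phase ✓
(silver_phase, blue_phase): silver_phase after blue_phase ✓
(silver_phase, crimson_phase): silver_phase after crimson_phase ✓
(silver_phase, cyan_phase): silver_phase after cyan_phase ✓
(silver_phase, green_phase): silver_phase after green_phase ✓
(silver_phase, red_phase): silver_phase after red_phase ✓
Count: 12.

12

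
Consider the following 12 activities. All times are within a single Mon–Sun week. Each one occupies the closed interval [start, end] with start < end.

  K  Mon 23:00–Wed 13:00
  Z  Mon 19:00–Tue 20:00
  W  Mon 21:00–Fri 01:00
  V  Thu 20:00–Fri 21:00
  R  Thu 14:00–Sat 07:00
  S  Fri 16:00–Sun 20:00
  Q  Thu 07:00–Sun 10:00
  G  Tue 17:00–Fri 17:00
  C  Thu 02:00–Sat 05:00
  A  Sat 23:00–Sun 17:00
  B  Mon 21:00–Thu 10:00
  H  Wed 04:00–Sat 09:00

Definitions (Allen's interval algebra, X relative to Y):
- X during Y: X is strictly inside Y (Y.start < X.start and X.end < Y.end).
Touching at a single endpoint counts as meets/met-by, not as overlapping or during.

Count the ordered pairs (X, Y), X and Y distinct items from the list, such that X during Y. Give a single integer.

10

Checking all 132 ordered pairs for relation 'during'; matching pairs in alphabetical order:
(A, S): A during S ✓
(C, H): C during H ✓
(K, B): K during B ✓
(K, W): K during W ✓
(R, H): R during H ✓
(R, Q): R during Q ✓
(V, C): V during C ✓
(V, H): V during H ✓
(V, Q): V during Q ✓
(V, R): V during R ✓
Count: 10.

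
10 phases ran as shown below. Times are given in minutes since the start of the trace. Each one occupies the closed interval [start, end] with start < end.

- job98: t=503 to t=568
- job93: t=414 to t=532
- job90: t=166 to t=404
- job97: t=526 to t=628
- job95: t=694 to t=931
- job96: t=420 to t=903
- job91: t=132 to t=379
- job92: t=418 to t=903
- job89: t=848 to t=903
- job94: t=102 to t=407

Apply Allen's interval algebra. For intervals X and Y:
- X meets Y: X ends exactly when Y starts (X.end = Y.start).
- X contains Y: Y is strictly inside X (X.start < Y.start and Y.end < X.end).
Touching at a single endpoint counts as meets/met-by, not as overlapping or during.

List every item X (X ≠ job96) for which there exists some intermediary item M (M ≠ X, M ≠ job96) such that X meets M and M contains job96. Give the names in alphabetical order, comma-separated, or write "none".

Target job96 = [t=420, t=903].
Intermediaries M with M contains job96: none.
Union: none.

none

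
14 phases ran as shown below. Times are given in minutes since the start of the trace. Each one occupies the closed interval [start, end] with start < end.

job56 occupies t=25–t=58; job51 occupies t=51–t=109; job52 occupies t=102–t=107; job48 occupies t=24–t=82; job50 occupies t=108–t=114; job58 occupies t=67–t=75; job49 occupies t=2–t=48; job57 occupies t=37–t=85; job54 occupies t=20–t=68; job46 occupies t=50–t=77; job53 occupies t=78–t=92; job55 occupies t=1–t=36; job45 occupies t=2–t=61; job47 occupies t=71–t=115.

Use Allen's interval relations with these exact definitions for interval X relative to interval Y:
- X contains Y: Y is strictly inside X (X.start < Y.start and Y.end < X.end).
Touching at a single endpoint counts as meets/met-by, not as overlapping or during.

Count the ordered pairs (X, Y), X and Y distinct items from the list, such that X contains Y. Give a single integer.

14

Checking all 182 ordered pairs for relation 'contains'; matching pairs in alphabetical order:
(job45, job56): job45 contains job56 ✓
(job46, job58): job46 contains job58 ✓
(job47, job50): job47 contains job50 ✓
(job47, job52): job47 contains job52 ✓
(job47, job53): job47 contains job53 ✓
(job48, job46): job48 contains job46 ✓
(job48, job56): job48 contains job56 ✓
(job48, job58): job48 contains job58 ✓
(job51, job52): job51 contains job52 ✓
(job51, job53): job51 contains job53 ✓
(job51, job58): job51 contains job58 ✓
(job54, job56): job54 contains job56 ✓
(job57, job46): job57 contains job46 ✓
(job57, job58): job57 contains job58 ✓
Count: 14.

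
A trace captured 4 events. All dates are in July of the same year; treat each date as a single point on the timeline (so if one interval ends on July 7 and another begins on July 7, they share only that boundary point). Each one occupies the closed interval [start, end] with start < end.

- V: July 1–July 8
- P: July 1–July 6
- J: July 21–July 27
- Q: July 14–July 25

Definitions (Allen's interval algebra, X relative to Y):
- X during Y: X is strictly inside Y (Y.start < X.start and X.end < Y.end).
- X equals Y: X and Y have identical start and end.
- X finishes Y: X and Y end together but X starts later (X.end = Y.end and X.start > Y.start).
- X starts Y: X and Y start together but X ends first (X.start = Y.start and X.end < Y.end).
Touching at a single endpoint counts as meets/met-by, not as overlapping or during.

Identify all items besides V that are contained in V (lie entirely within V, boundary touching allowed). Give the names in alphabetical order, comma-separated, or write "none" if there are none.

Target V = [July 1, July 8].
J [July 21, July 27] → after → no.
P [July 1, July 6] → starts → yes.
Q [July 14, July 25] → after → no.
Result: P.

P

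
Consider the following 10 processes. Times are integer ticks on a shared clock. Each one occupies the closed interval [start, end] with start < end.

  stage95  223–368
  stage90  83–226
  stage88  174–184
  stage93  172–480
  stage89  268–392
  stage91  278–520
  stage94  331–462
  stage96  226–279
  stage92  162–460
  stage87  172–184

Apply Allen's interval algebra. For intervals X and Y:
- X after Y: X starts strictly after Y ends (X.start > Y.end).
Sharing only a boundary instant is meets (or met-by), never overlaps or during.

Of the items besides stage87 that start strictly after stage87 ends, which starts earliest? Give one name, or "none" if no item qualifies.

stage95

Target stage87 = [172, 184].
stage88 [174, 184] → finishes → excluded.
stage89 [268, 392] → after → candidate.
stage90 [83, 226] → contains → excluded.
stage91 [278, 520] → after → candidate.
stage92 [162, 460] → contains → excluded.
stage93 [172, 480] → started-by → excluded.
stage94 [331, 462] → after → candidate.
stage95 [223, 368] → after → candidate.
stage96 [226, 279] → after → candidate.
Among candidates, earliest start is 223 → stage95.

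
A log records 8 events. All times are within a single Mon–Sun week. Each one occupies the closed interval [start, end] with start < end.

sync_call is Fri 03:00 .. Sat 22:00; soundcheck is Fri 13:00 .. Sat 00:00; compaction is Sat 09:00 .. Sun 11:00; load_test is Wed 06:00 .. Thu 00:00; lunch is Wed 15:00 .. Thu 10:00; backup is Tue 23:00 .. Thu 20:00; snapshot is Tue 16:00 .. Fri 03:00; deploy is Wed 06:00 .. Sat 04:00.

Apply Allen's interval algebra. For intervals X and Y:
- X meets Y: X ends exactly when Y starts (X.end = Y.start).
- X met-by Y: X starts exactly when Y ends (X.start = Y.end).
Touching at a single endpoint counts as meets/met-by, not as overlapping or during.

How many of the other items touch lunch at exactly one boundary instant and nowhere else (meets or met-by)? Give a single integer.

Target lunch = [Wed 15:00, Thu 10:00].
backup [Tue 23:00, Thu 20:00] → contains → no.
compaction [Sat 09:00, Sun 11:00] → after → no.
deploy [Wed 06:00, Sat 04:00] → contains → no.
load_test [Wed 06:00, Thu 00:00] → overlaps → no.
snapshot [Tue 16:00, Fri 03:00] → contains → no.
soundcheck [Fri 13:00, Sat 00:00] → after → no.
sync_call [Fri 03:00, Sat 22:00] → after → no.
Total: 0.

0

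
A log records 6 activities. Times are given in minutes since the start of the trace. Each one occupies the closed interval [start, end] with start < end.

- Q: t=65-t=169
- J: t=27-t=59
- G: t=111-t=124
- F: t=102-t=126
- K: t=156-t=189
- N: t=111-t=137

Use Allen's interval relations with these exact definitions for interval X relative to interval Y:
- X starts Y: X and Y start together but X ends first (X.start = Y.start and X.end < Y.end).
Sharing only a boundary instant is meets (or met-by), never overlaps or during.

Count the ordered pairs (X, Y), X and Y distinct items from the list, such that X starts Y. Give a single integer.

Checking all 30 ordered pairs for relation 'starts'; matching pairs in alphabetical order:
(G, N): G starts N ✓
Count: 1.

1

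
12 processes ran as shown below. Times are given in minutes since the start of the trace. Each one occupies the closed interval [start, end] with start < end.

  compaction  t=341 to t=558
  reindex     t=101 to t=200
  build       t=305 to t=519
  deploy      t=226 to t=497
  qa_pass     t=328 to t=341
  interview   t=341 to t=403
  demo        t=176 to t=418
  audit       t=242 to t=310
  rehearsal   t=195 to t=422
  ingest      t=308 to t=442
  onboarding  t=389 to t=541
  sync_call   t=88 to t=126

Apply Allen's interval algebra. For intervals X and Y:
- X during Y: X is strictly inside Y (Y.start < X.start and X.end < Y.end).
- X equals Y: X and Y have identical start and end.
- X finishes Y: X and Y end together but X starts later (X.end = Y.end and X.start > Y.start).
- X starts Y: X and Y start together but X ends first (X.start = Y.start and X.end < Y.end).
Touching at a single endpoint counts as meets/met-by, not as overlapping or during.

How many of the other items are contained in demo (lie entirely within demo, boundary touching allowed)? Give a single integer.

3

Target demo = [t=176, t=418].
audit [t=242, t=310] → during → counts.
build [t=305, t=519] → overlapped-by → no.
compaction [t=341, t=558] → overlapped-by → no.
deploy [t=226, t=497] → overlapped-by → no.
ingest [t=308, t=442] → overlapped-by → no.
interview [t=341, t=403] → during → counts.
onboarding [t=389, t=541] → overlapped-by → no.
qa_pass [t=328, t=341] → during → counts.
rehearsal [t=195, t=422] → overlapped-by → no.
reindex [t=101, t=200] → overlaps → no.
sync_call [t=88, t=126] → before → no.
Total: 3.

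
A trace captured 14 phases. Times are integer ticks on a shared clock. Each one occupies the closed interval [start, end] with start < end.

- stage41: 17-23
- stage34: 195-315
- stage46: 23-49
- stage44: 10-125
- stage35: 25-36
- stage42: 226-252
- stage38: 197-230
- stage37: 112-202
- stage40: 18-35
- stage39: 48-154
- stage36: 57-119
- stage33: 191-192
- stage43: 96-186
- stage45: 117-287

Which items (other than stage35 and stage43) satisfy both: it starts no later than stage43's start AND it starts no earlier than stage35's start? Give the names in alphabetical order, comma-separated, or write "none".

Conditions: its start is no later than stage43's start (X.start <= 96) AND its start is no earlier than stage35's start (X.start >= 25).
stage33: start 191 <= 96? ✗; start 191 >= 25? ✓ → no.
stage34: start 195 <= 96? ✗; start 195 >= 25? ✓ → no.
stage36: start 57 <= 96? ✓; start 57 >= 25? ✓ → yes.
stage37: start 112 <= 96? ✗; start 112 >= 25? ✓ → no.
stage38: start 197 <= 96? ✗; start 197 >= 25? ✓ → no.
stage39: start 48 <= 96? ✓; start 48 >= 25? ✓ → yes.
stage40: start 18 <= 96? ✓; start 18 >= 25? ✗ → no.
stage41: start 17 <= 96? ✓; start 17 >= 25? ✗ → no.
stage42: start 226 <= 96? ✗; start 226 >= 25? ✓ → no.
stage44: start 10 <= 96? ✓; start 10 >= 25? ✗ → no.
stage45: start 117 <= 96? ✗; start 117 >= 25? ✓ → no.
stage46: start 23 <= 96? ✓; start 23 >= 25? ✗ → no.
Result: stage36, stage39.

stage36, stage39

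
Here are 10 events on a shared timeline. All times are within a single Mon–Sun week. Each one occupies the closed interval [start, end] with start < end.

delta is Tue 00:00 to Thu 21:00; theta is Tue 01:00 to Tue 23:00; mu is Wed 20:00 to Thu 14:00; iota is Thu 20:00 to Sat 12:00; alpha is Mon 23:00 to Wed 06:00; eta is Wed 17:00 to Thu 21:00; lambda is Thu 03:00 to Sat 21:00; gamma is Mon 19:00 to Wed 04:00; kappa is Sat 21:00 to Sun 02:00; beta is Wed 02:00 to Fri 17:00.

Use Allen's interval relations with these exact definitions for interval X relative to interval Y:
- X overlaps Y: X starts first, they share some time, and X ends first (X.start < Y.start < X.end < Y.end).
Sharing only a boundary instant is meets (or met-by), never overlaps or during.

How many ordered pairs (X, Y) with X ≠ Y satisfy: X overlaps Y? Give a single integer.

13

Checking all 90 ordered pairs for relation 'overlaps'; matching pairs in alphabetical order:
(alpha, beta): alpha overlaps beta ✓
(alpha, delta): alpha overlaps delta ✓
(beta, iota): beta overlaps iota ✓
(beta, lambda): beta overlaps lambda ✓
(delta, beta): delta overlaps beta ✓
(delta, iota): delta overlaps iota ✓
(delta, lambda): delta overlaps lambda ✓
(eta, iota): eta overlaps iota ✓
(eta, lambda): eta overlaps lambda ✓
(gamma, alpha): gamma overlaps alpha ✓
(gamma, beta): gamma overlaps beta ✓
(gamma, delta): gamma overlaps delta ✓
(mu, lambda): mu overlaps lambda ✓
Count: 13.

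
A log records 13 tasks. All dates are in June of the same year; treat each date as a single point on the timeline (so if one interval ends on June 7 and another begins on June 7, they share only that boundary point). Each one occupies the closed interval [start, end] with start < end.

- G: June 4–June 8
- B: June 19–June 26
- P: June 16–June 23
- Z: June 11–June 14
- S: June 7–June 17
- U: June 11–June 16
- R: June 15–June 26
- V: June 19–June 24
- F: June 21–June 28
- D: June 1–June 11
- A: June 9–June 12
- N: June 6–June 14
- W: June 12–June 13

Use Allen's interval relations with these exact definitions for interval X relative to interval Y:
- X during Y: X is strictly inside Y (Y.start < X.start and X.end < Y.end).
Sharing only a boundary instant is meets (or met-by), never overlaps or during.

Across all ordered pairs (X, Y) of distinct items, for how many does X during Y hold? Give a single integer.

11

Checking all 156 ordered pairs for relation 'during'; matching pairs in alphabetical order:
(A, N): A during N ✓
(A, S): A during S ✓
(G, D): G during D ✓
(P, R): P during R ✓
(U, S): U during S ✓
(V, R): V during R ✓
(W, N): W during N ✓
(W, S): W during S ✓
(W, U): W during U ✓
(W, Z): W during Z ✓
(Z, S): Z during S ✓
Count: 11.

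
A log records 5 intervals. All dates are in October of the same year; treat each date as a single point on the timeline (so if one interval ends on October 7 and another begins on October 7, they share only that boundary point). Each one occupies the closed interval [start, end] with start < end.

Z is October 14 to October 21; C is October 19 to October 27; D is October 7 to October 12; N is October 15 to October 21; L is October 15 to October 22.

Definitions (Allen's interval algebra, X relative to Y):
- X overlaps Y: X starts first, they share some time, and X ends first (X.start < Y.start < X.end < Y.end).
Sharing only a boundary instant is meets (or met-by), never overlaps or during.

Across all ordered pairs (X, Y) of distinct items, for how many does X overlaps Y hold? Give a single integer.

Checking all 20 ordered pairs for relation 'overlaps'; matching pairs in alphabetical order:
(L, C): L overlaps C ✓
(N, C): N overlaps C ✓
(Z, C): Z overlaps C ✓
(Z, L): Z overlaps L ✓
Count: 4.

4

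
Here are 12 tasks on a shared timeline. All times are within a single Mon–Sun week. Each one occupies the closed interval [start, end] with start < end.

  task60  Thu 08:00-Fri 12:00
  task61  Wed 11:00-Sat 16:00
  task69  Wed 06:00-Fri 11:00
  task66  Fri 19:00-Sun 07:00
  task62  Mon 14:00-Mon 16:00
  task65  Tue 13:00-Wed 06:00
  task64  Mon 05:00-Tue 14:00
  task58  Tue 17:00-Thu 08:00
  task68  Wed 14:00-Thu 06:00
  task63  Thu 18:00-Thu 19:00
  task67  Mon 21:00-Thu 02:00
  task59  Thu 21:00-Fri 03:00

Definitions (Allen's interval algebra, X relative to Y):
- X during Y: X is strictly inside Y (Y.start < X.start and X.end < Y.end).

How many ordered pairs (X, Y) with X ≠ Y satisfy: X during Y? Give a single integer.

12

Checking all 132 ordered pairs for relation 'during'; matching pairs in alphabetical order:
(task59, task60): task59 during task60 ✓
(task59, task61): task59 during task61 ✓
(task59, task69): task59 during task69 ✓
(task60, task61): task60 during task61 ✓
(task62, task64): task62 during task64 ✓
(task63, task60): task63 during task60 ✓
(task63, task61): task63 during task61 ✓
(task63, task69): task63 during task69 ✓
(task65, task67): task65 during task67 ✓
(task68, task58): task68 during task58 ✓
(task68, task61): task68 during task61 ✓
(task68, task69): task68 during task69 ✓
Count: 12.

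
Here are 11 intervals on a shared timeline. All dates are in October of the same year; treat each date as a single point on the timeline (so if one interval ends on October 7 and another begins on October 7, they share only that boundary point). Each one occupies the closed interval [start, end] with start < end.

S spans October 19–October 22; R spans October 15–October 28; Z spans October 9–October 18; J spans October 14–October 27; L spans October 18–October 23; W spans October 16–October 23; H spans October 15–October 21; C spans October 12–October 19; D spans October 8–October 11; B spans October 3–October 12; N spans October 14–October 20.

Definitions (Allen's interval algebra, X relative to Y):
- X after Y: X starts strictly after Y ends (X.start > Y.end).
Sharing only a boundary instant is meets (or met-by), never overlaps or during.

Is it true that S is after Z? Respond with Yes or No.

Yes

S = [October 19, October 22], Z = [October 9, October 18].
Actual relation of S to Z: after.
Asked whether 'after' holds → Yes.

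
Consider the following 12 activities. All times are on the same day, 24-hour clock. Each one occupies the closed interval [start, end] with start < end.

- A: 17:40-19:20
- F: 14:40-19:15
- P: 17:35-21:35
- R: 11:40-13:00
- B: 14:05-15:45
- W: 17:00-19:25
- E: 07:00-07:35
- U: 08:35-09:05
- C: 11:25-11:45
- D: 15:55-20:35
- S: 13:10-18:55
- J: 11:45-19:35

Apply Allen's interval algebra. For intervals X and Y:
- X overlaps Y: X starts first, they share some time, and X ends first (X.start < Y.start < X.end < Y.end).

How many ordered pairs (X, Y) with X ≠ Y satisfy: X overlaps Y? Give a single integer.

16

Checking all 132 ordered pairs for relation 'overlaps'; matching pairs in alphabetical order:
(B, F): B overlaps F ✓
(C, R): C overlaps R ✓
(D, P): D overlaps P ✓
(F, A): F overlaps A ✓
(F, D): F overlaps D ✓
(F, P): F overlaps P ✓
(F, W): F overlaps W ✓
(J, D): J overlaps D ✓
(J, P): J overlaps P ✓
(R, J): R overlaps J ✓
(S, A): S overlaps A ✓
(S, D): S overlaps D ✓
(S, F): S overlaps F ✓
(S, P): S overlaps P ✓
(S, W): S overlaps W ✓
(W, P): W overlaps P ✓
Count: 16.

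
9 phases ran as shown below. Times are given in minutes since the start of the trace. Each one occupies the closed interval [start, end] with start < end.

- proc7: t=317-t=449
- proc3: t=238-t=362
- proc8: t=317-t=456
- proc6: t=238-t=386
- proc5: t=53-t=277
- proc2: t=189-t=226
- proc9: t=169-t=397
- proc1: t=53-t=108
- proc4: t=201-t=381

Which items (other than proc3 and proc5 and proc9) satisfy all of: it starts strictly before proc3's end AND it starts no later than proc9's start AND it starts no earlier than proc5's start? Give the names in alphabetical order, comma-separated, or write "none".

Conditions: its start is strictly before proc3's end (X.start < t=362) AND its start is no later than proc9's start (X.start <= t=169) AND its start is no earlier than proc5's start (X.start >= t=53).
proc1: start t=53 < t=362? ✓; start t=53 <= t=169? ✓; start t=53 >= t=53? ✓ → yes.
proc2: start t=189 < t=362? ✓; start t=189 <= t=169? ✗; start t=189 >= t=53? ✓ → no.
proc4: start t=201 < t=362? ✓; start t=201 <= t=169? ✗; start t=201 >= t=53? ✓ → no.
proc6: start t=238 < t=362? ✓; start t=238 <= t=169? ✗; start t=238 >= t=53? ✓ → no.
proc7: start t=317 < t=362? ✓; start t=317 <= t=169? ✗; start t=317 >= t=53? ✓ → no.
proc8: start t=317 < t=362? ✓; start t=317 <= t=169? ✗; start t=317 >= t=53? ✓ → no.
Result: proc1.

proc1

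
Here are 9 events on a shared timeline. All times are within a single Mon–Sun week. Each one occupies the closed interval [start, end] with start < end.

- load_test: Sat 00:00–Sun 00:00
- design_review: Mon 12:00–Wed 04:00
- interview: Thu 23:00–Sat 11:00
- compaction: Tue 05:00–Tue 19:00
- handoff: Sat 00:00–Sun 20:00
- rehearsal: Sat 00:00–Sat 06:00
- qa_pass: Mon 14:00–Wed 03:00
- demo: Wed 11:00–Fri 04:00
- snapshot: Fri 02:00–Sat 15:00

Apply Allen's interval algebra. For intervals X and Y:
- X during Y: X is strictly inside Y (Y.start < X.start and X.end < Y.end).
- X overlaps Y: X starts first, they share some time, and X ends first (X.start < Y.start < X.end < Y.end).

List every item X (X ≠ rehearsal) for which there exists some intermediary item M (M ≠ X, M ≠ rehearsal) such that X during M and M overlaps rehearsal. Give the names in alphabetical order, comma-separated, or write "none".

Target rehearsal = [Sat 00:00, Sat 06:00].
Intermediaries M with M overlaps rehearsal: none.
Union: none.

none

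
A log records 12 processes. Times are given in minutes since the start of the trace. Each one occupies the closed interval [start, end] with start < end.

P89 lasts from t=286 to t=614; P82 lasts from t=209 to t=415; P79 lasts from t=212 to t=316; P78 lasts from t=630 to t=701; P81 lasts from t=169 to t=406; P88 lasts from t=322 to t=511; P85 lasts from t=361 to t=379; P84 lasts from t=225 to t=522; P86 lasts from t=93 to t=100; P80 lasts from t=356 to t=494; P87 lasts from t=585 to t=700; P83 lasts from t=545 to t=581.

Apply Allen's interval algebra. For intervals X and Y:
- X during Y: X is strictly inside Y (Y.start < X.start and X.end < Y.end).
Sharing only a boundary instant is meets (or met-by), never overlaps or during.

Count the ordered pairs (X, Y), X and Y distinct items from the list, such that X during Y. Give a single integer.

14

Checking all 132 ordered pairs for relation 'during'; matching pairs in alphabetical order:
(P79, P81): P79 during P81 ✓
(P79, P82): P79 during P82 ✓
(P80, P84): P80 during P84 ✓
(P80, P88): P80 during P88 ✓
(P80, P89): P80 during P89 ✓
(P83, P89): P83 during P89 ✓
(P85, P80): P85 during P80 ✓
(P85, P81): P85 during P81 ✓
(P85, P82): P85 during P82 ✓
(P85, P84): P85 during P84 ✓
(P85, P88): P85 during P88 ✓
(P85, P89): P85 during P89 ✓
(P88, P84): P88 during P84 ✓
(P88, P89): P88 during P89 ✓
Count: 14.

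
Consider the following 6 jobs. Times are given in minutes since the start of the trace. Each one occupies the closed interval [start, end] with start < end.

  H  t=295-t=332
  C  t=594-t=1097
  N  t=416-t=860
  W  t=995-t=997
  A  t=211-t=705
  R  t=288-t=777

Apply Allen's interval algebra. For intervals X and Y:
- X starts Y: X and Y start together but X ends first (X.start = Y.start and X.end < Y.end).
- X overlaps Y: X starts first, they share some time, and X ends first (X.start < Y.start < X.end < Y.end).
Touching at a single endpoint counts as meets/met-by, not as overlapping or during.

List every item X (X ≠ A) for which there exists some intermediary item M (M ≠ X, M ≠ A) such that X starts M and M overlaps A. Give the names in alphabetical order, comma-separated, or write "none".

Target A = [t=211, t=705].
Intermediaries M with M overlaps A: none.
Union: none.

none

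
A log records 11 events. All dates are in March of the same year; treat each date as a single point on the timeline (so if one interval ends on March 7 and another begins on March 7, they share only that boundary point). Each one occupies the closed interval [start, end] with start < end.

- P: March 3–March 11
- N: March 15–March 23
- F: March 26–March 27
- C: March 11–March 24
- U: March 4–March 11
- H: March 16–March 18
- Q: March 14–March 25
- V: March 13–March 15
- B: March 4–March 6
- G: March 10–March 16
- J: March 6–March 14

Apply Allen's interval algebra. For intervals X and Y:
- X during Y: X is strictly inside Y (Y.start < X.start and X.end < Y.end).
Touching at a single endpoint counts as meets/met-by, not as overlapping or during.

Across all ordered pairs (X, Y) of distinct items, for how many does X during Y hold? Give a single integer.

Checking all 110 ordered pairs for relation 'during'; matching pairs in alphabetical order:
(B, P): B during P ✓
(H, C): H during C ✓
(H, N): H during N ✓
(H, Q): H during Q ✓
(N, C): N during C ✓
(N, Q): N during Q ✓
(V, C): V during C ✓
(V, G): V during G ✓
Count: 8.

8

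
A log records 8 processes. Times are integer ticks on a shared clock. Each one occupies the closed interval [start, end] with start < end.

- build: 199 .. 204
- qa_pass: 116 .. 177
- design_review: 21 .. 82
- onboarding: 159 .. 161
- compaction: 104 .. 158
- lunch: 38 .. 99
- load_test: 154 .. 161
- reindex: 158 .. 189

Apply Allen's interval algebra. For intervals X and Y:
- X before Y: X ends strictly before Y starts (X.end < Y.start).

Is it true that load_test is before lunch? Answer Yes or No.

load_test = [154, 161], lunch = [38, 99].
Actual relation of load_test to lunch: after.
Asked whether 'before' holds → No.

No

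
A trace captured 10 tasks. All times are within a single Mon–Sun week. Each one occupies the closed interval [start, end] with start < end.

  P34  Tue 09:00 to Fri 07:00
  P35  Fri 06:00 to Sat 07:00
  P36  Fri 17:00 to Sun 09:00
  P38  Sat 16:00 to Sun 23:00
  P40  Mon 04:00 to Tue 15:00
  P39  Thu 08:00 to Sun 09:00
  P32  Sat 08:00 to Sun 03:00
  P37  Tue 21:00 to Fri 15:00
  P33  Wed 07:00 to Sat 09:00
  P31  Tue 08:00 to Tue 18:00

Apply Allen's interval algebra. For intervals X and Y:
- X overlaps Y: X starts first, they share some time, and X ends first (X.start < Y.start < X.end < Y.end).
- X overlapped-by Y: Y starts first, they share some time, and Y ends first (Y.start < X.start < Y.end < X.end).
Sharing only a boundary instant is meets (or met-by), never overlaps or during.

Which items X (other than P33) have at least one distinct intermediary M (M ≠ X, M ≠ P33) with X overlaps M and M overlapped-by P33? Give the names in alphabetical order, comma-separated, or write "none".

P34, P35, P37

Target P33 = [Wed 07:00, Sat 09:00].
Intermediaries M with M overlapped-by P33: P32, P36, P39.
Via P32 — items with X overlaps P32: none.
Via P36 — items with X overlaps P36: P35.
Via P39 — items with X overlaps P39: P34, P37.
Union: P34, P35, P37.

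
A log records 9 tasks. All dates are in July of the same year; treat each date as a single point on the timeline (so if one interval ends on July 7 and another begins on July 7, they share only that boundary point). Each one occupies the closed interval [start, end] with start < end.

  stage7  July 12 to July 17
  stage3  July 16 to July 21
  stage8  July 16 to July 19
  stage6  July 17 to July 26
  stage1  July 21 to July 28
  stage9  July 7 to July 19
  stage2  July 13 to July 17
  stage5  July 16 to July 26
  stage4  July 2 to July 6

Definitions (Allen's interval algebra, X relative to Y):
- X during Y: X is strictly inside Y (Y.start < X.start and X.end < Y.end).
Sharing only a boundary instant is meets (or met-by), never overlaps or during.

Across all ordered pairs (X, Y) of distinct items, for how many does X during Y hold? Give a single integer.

2

Checking all 72 ordered pairs for relation 'during'; matching pairs in alphabetical order:
(stage2, stage9): stage2 during stage9 ✓
(stage7, stage9): stage7 during stage9 ✓
Count: 2.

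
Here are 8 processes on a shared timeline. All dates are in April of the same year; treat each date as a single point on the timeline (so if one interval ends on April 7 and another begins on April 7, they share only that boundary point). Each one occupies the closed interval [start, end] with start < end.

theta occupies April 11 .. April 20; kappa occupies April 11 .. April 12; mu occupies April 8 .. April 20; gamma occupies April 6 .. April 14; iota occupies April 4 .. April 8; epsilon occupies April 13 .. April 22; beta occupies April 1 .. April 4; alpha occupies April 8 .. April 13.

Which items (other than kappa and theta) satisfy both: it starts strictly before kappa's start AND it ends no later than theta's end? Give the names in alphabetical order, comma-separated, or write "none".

Conditions: its start is strictly before kappa's start (X.start < April 11) AND its end is no later than theta's end (X.end <= April 20).
alpha: start April 8 < April 11? ✓; end April 13 <= April 20? ✓ → yes.
beta: start April 1 < April 11? ✓; end April 4 <= April 20? ✓ → yes.
epsilon: start April 13 < April 11? ✗; end April 22 <= April 20? ✗ → no.
gamma: start April 6 < April 11? ✓; end April 14 <= April 20? ✓ → yes.
iota: start April 4 < April 11? ✓; end April 8 <= April 20? ✓ → yes.
mu: start April 8 < April 11? ✓; end April 20 <= April 20? ✓ → yes.
Result: alpha, beta, gamma, iota, mu.

alpha, beta, gamma, iota, mu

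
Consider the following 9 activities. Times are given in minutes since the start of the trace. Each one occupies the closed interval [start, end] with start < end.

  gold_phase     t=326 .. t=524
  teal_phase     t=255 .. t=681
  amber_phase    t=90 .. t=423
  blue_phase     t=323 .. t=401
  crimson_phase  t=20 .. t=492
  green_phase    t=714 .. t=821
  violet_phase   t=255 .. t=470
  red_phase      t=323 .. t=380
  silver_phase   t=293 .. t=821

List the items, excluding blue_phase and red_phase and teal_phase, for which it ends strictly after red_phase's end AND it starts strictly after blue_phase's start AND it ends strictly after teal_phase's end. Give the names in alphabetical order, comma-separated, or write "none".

green_phase

Conditions: its end is strictly after red_phase's end (X.end > t=380) AND its start is strictly after blue_phase's start (X.start > t=323) AND its end is strictly after teal_phase's end (X.end > t=681).
amber_phase: end t=423 > t=380? ✓; start t=90 > t=323? ✗; end t=423 > t=681? ✗ → no.
crimson_phase: end t=492 > t=380? ✓; start t=20 > t=323? ✗; end t=492 > t=681? ✗ → no.
gold_phase: end t=524 > t=380? ✓; start t=326 > t=323? ✓; end t=524 > t=681? ✗ → no.
green_phase: end t=821 > t=380? ✓; start t=714 > t=323? ✓; end t=821 > t=681? ✓ → yes.
silver_phase: end t=821 > t=380? ✓; start t=293 > t=323? ✗; end t=821 > t=681? ✓ → no.
violet_phase: end t=470 > t=380? ✓; start t=255 > t=323? ✗; end t=470 > t=681? ✗ → no.
Result: green_phase.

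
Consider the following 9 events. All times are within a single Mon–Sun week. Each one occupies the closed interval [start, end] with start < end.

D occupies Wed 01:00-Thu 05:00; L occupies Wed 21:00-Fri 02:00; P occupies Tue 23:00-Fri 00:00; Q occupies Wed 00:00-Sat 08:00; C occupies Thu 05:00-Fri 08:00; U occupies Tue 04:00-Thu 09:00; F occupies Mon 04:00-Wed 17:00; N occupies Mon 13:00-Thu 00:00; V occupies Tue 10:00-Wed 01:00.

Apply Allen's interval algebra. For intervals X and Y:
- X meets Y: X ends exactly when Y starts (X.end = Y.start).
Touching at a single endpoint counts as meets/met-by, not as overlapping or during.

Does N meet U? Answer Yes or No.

No

N = [Mon 13:00, Thu 00:00], U = [Tue 04:00, Thu 09:00].
Actual relation of N to U: overlaps.
Asked whether 'meets' holds → No.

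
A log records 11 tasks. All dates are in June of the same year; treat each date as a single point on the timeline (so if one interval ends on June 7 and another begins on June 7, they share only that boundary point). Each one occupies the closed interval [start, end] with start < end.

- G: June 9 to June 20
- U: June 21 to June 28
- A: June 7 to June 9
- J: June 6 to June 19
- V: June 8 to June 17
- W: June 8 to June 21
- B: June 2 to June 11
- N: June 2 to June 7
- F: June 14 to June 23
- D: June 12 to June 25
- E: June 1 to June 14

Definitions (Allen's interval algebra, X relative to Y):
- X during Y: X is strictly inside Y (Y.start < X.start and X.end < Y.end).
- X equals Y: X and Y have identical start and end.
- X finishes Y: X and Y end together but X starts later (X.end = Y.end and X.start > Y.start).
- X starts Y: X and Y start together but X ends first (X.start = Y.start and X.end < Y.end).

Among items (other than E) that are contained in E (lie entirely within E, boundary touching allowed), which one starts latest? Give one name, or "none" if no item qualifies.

Target E = [June 1, June 14].
A [June 7, June 9] → during → candidate.
B [June 2, June 11] → during → candidate.
D [June 12, June 25] → overlapped-by → excluded.
F [June 14, June 23] → met-by → excluded.
G [June 9, June 20] → overlapped-by → excluded.
J [June 6, June 19] → overlapped-by → excluded.
N [June 2, June 7] → during → candidate.
U [June 21, June 28] → after → excluded.
V [June 8, June 17] → overlapped-by → excluded.
W [June 8, June 21] → overlapped-by → excluded.
Among candidates, latest start is June 7 → A.

A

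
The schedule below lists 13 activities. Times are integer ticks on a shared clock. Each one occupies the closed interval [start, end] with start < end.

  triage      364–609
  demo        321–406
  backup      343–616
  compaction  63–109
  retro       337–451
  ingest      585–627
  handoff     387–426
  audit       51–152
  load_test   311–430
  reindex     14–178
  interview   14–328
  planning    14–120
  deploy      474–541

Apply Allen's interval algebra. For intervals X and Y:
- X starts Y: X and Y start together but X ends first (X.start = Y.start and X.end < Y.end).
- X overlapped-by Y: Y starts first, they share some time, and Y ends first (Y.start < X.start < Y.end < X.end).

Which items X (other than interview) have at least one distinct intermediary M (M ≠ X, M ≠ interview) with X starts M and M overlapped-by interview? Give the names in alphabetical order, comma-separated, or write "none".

Target interview = [14, 328].
Intermediaries M with M overlapped-by interview: demo, load_test.
Via demo — items with X starts demo: none.
Via load_test — items with X starts load_test: none.
Union: none.

none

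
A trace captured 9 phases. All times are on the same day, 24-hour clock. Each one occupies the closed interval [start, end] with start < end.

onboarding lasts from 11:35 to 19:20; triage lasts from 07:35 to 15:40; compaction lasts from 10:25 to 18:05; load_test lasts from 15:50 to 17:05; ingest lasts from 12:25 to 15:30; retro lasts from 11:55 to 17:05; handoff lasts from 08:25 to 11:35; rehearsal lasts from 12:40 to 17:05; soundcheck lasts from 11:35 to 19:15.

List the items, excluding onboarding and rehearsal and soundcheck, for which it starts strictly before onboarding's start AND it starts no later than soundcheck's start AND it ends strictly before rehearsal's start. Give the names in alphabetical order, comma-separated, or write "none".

Conditions: its start is strictly before onboarding's start (X.start < 11:35) AND its start is no later than soundcheck's start (X.start <= 11:35) AND its end is strictly before rehearsal's start (X.end < 12:40).
compaction: start 10:25 < 11:35? ✓; start 10:25 <= 11:35? ✓; end 18:05 < 12:40? ✗ → no.
handoff: start 08:25 < 11:35? ✓; start 08:25 <= 11:35? ✓; end 11:35 < 12:40? ✓ → yes.
ingest: start 12:25 < 11:35? ✗; start 12:25 <= 11:35? ✗; end 15:30 < 12:40? ✗ → no.
load_test: start 15:50 < 11:35? ✗; start 15:50 <= 11:35? ✗; end 17:05 < 12:40? ✗ → no.
retro: start 11:55 < 11:35? ✗; start 11:55 <= 11:35? ✗; end 17:05 < 12:40? ✗ → no.
triage: start 07:35 < 11:35? ✓; start 07:35 <= 11:35? ✓; end 15:40 < 12:40? ✗ → no.
Result: handoff.

handoff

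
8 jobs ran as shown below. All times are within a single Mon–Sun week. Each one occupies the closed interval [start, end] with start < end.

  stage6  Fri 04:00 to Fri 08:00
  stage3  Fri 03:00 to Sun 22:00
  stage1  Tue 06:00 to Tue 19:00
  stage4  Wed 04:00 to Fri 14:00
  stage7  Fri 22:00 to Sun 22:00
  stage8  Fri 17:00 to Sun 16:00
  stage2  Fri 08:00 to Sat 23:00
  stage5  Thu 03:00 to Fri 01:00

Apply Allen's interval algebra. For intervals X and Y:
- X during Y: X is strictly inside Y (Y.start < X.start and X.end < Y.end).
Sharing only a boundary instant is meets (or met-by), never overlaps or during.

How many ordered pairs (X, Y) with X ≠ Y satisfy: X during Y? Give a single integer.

5

Checking all 56 ordered pairs for relation 'during'; matching pairs in alphabetical order:
(stage2, stage3): stage2 during stage3 ✓
(stage5, stage4): stage5 during stage4 ✓
(stage6, stage3): stage6 during stage3 ✓
(stage6, stage4): stage6 during stage4 ✓
(stage8, stage3): stage8 during stage3 ✓
Count: 5.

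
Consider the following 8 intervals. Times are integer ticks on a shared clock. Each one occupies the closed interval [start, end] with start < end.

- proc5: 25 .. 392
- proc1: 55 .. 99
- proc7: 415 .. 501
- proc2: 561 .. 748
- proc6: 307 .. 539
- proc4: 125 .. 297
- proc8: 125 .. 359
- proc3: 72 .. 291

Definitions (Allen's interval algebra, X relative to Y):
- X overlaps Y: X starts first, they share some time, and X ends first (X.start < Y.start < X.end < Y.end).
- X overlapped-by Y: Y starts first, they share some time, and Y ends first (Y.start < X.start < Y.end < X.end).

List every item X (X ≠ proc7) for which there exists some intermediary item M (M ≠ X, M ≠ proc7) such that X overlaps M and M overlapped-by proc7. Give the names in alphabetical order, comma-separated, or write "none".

none

Target proc7 = [415, 501].
Intermediaries M with M overlapped-by proc7: none.
Union: none.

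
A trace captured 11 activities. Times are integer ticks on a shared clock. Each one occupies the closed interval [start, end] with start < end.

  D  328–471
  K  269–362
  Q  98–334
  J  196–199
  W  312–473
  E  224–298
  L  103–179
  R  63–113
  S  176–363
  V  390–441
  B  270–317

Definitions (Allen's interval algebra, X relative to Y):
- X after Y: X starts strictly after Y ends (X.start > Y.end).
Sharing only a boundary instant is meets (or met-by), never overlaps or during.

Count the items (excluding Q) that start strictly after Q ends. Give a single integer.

1

Target Q = [98, 334].
B [270, 317] → during → no.
D [328, 471] → overlapped-by → no.
E [224, 298] → during → no.
J [196, 199] → during → no.
K [269, 362] → overlapped-by → no.
L [103, 179] → during → no.
R [63, 113] → overlaps → no.
S [176, 363] → overlapped-by → no.
V [390, 441] → after → counts.
W [312, 473] → overlapped-by → no.
Total: 1.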